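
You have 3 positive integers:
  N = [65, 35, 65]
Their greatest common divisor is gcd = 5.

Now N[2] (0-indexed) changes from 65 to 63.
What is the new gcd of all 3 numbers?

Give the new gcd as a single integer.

Answer: 1

Derivation:
Numbers: [65, 35, 65], gcd = 5
Change: index 2, 65 -> 63
gcd of the OTHER numbers (without index 2): gcd([65, 35]) = 5
New gcd = gcd(g_others, new_val) = gcd(5, 63) = 1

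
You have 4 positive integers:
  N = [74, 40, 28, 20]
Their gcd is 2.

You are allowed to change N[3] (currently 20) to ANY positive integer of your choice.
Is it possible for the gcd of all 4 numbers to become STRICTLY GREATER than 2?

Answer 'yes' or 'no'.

Current gcd = 2
gcd of all OTHER numbers (without N[3]=20): gcd([74, 40, 28]) = 2
The new gcd after any change is gcd(2, new_value).
This can be at most 2.
Since 2 = old gcd 2, the gcd can only stay the same or decrease.

Answer: no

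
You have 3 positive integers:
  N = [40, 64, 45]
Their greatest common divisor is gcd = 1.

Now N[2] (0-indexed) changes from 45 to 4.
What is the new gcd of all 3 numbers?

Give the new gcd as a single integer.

Answer: 4

Derivation:
Numbers: [40, 64, 45], gcd = 1
Change: index 2, 45 -> 4
gcd of the OTHER numbers (without index 2): gcd([40, 64]) = 8
New gcd = gcd(g_others, new_val) = gcd(8, 4) = 4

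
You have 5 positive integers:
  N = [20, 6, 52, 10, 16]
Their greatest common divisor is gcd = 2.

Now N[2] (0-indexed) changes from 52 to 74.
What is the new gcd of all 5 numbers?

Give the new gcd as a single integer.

Answer: 2

Derivation:
Numbers: [20, 6, 52, 10, 16], gcd = 2
Change: index 2, 52 -> 74
gcd of the OTHER numbers (without index 2): gcd([20, 6, 10, 16]) = 2
New gcd = gcd(g_others, new_val) = gcd(2, 74) = 2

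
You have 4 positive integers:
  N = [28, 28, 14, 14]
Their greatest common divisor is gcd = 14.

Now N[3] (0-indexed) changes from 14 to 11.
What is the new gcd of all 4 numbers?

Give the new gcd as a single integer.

Numbers: [28, 28, 14, 14], gcd = 14
Change: index 3, 14 -> 11
gcd of the OTHER numbers (without index 3): gcd([28, 28, 14]) = 14
New gcd = gcd(g_others, new_val) = gcd(14, 11) = 1

Answer: 1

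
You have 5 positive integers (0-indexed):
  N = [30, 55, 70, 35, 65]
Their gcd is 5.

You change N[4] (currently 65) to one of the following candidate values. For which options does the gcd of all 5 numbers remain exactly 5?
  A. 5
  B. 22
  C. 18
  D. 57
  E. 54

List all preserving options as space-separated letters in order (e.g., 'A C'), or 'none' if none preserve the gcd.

Old gcd = 5; gcd of others (without N[4]) = 5
New gcd for candidate v: gcd(5, v). Preserves old gcd iff gcd(5, v) = 5.
  Option A: v=5, gcd(5,5)=5 -> preserves
  Option B: v=22, gcd(5,22)=1 -> changes
  Option C: v=18, gcd(5,18)=1 -> changes
  Option D: v=57, gcd(5,57)=1 -> changes
  Option E: v=54, gcd(5,54)=1 -> changes

Answer: A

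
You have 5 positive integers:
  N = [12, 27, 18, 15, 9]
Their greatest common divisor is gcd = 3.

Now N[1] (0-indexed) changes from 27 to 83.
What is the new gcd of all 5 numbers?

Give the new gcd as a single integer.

Numbers: [12, 27, 18, 15, 9], gcd = 3
Change: index 1, 27 -> 83
gcd of the OTHER numbers (without index 1): gcd([12, 18, 15, 9]) = 3
New gcd = gcd(g_others, new_val) = gcd(3, 83) = 1

Answer: 1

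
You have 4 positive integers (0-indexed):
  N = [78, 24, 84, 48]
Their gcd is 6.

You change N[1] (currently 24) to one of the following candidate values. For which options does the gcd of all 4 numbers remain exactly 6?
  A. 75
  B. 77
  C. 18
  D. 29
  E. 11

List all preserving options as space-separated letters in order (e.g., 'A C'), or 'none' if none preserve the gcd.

Old gcd = 6; gcd of others (without N[1]) = 6
New gcd for candidate v: gcd(6, v). Preserves old gcd iff gcd(6, v) = 6.
  Option A: v=75, gcd(6,75)=3 -> changes
  Option B: v=77, gcd(6,77)=1 -> changes
  Option C: v=18, gcd(6,18)=6 -> preserves
  Option D: v=29, gcd(6,29)=1 -> changes
  Option E: v=11, gcd(6,11)=1 -> changes

Answer: C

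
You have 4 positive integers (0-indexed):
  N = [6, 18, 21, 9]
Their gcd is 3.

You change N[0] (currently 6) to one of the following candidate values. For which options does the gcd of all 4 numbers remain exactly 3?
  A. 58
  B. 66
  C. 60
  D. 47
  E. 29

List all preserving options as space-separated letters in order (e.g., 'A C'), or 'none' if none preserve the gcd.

Old gcd = 3; gcd of others (without N[0]) = 3
New gcd for candidate v: gcd(3, v). Preserves old gcd iff gcd(3, v) = 3.
  Option A: v=58, gcd(3,58)=1 -> changes
  Option B: v=66, gcd(3,66)=3 -> preserves
  Option C: v=60, gcd(3,60)=3 -> preserves
  Option D: v=47, gcd(3,47)=1 -> changes
  Option E: v=29, gcd(3,29)=1 -> changes

Answer: B C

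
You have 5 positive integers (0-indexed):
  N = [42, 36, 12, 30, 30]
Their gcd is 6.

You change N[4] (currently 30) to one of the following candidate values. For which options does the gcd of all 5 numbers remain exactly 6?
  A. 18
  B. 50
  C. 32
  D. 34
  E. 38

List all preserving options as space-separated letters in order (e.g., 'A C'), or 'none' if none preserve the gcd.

Answer: A

Derivation:
Old gcd = 6; gcd of others (without N[4]) = 6
New gcd for candidate v: gcd(6, v). Preserves old gcd iff gcd(6, v) = 6.
  Option A: v=18, gcd(6,18)=6 -> preserves
  Option B: v=50, gcd(6,50)=2 -> changes
  Option C: v=32, gcd(6,32)=2 -> changes
  Option D: v=34, gcd(6,34)=2 -> changes
  Option E: v=38, gcd(6,38)=2 -> changes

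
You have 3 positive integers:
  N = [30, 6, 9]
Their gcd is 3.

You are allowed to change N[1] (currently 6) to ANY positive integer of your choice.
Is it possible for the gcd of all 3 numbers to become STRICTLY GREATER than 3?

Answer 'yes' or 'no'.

Current gcd = 3
gcd of all OTHER numbers (without N[1]=6): gcd([30, 9]) = 3
The new gcd after any change is gcd(3, new_value).
This can be at most 3.
Since 3 = old gcd 3, the gcd can only stay the same or decrease.

Answer: no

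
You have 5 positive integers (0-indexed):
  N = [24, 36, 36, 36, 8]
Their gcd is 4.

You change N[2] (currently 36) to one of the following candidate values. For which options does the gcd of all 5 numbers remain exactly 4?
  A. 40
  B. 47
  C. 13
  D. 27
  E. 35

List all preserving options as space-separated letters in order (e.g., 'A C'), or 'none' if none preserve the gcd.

Old gcd = 4; gcd of others (without N[2]) = 4
New gcd for candidate v: gcd(4, v). Preserves old gcd iff gcd(4, v) = 4.
  Option A: v=40, gcd(4,40)=4 -> preserves
  Option B: v=47, gcd(4,47)=1 -> changes
  Option C: v=13, gcd(4,13)=1 -> changes
  Option D: v=27, gcd(4,27)=1 -> changes
  Option E: v=35, gcd(4,35)=1 -> changes

Answer: A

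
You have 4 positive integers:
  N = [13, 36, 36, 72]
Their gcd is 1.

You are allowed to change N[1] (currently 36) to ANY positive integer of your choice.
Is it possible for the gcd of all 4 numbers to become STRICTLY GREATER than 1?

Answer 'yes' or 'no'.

Answer: no

Derivation:
Current gcd = 1
gcd of all OTHER numbers (without N[1]=36): gcd([13, 36, 72]) = 1
The new gcd after any change is gcd(1, new_value).
This can be at most 1.
Since 1 = old gcd 1, the gcd can only stay the same or decrease.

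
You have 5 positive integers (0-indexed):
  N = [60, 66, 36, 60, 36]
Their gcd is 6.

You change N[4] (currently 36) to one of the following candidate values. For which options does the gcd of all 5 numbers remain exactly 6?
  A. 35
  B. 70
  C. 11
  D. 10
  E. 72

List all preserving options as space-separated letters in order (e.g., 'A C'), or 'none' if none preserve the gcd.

Old gcd = 6; gcd of others (without N[4]) = 6
New gcd for candidate v: gcd(6, v). Preserves old gcd iff gcd(6, v) = 6.
  Option A: v=35, gcd(6,35)=1 -> changes
  Option B: v=70, gcd(6,70)=2 -> changes
  Option C: v=11, gcd(6,11)=1 -> changes
  Option D: v=10, gcd(6,10)=2 -> changes
  Option E: v=72, gcd(6,72)=6 -> preserves

Answer: E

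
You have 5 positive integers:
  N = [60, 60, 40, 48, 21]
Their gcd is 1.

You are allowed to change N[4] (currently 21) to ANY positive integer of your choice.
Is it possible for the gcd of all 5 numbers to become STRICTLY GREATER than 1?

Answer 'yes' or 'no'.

Answer: yes

Derivation:
Current gcd = 1
gcd of all OTHER numbers (without N[4]=21): gcd([60, 60, 40, 48]) = 4
The new gcd after any change is gcd(4, new_value).
This can be at most 4.
Since 4 > old gcd 1, the gcd CAN increase (e.g., set N[4] = 4).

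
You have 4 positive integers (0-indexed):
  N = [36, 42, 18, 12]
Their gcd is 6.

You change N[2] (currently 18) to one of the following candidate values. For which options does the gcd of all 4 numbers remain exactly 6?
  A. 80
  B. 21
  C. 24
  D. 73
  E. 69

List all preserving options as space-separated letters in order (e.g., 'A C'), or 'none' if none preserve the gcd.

Old gcd = 6; gcd of others (without N[2]) = 6
New gcd for candidate v: gcd(6, v). Preserves old gcd iff gcd(6, v) = 6.
  Option A: v=80, gcd(6,80)=2 -> changes
  Option B: v=21, gcd(6,21)=3 -> changes
  Option C: v=24, gcd(6,24)=6 -> preserves
  Option D: v=73, gcd(6,73)=1 -> changes
  Option E: v=69, gcd(6,69)=3 -> changes

Answer: C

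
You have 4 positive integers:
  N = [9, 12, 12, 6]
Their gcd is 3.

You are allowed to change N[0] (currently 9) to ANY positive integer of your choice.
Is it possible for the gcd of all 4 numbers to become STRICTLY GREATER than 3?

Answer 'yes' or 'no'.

Answer: yes

Derivation:
Current gcd = 3
gcd of all OTHER numbers (without N[0]=9): gcd([12, 12, 6]) = 6
The new gcd after any change is gcd(6, new_value).
This can be at most 6.
Since 6 > old gcd 3, the gcd CAN increase (e.g., set N[0] = 6).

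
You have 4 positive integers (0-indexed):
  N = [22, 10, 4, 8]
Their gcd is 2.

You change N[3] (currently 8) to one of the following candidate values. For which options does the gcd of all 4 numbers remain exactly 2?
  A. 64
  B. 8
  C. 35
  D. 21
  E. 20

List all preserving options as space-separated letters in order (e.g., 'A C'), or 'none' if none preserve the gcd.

Old gcd = 2; gcd of others (without N[3]) = 2
New gcd for candidate v: gcd(2, v). Preserves old gcd iff gcd(2, v) = 2.
  Option A: v=64, gcd(2,64)=2 -> preserves
  Option B: v=8, gcd(2,8)=2 -> preserves
  Option C: v=35, gcd(2,35)=1 -> changes
  Option D: v=21, gcd(2,21)=1 -> changes
  Option E: v=20, gcd(2,20)=2 -> preserves

Answer: A B E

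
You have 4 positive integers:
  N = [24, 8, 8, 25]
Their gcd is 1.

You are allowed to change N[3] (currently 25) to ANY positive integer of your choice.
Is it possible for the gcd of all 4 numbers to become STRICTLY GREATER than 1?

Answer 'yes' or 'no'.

Current gcd = 1
gcd of all OTHER numbers (without N[3]=25): gcd([24, 8, 8]) = 8
The new gcd after any change is gcd(8, new_value).
This can be at most 8.
Since 8 > old gcd 1, the gcd CAN increase (e.g., set N[3] = 8).

Answer: yes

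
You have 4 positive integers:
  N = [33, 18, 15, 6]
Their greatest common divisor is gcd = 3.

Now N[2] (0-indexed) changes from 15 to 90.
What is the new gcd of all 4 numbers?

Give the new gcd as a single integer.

Numbers: [33, 18, 15, 6], gcd = 3
Change: index 2, 15 -> 90
gcd of the OTHER numbers (without index 2): gcd([33, 18, 6]) = 3
New gcd = gcd(g_others, new_val) = gcd(3, 90) = 3

Answer: 3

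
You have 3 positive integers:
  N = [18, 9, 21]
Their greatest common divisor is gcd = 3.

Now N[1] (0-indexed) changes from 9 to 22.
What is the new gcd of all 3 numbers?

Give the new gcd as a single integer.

Numbers: [18, 9, 21], gcd = 3
Change: index 1, 9 -> 22
gcd of the OTHER numbers (without index 1): gcd([18, 21]) = 3
New gcd = gcd(g_others, new_val) = gcd(3, 22) = 1

Answer: 1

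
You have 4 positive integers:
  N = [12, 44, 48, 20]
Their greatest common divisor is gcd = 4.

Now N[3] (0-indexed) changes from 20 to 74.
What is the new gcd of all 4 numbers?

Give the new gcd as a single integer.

Numbers: [12, 44, 48, 20], gcd = 4
Change: index 3, 20 -> 74
gcd of the OTHER numbers (without index 3): gcd([12, 44, 48]) = 4
New gcd = gcd(g_others, new_val) = gcd(4, 74) = 2

Answer: 2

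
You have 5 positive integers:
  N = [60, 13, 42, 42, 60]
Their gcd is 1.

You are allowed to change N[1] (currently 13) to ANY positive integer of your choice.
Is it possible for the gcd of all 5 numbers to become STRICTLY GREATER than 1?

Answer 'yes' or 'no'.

Answer: yes

Derivation:
Current gcd = 1
gcd of all OTHER numbers (without N[1]=13): gcd([60, 42, 42, 60]) = 6
The new gcd after any change is gcd(6, new_value).
This can be at most 6.
Since 6 > old gcd 1, the gcd CAN increase (e.g., set N[1] = 6).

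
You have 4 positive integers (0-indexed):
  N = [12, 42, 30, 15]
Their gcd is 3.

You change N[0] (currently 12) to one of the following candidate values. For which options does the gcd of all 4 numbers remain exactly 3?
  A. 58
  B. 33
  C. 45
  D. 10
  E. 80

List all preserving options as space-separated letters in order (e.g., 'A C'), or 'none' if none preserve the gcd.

Answer: B C

Derivation:
Old gcd = 3; gcd of others (without N[0]) = 3
New gcd for candidate v: gcd(3, v). Preserves old gcd iff gcd(3, v) = 3.
  Option A: v=58, gcd(3,58)=1 -> changes
  Option B: v=33, gcd(3,33)=3 -> preserves
  Option C: v=45, gcd(3,45)=3 -> preserves
  Option D: v=10, gcd(3,10)=1 -> changes
  Option E: v=80, gcd(3,80)=1 -> changes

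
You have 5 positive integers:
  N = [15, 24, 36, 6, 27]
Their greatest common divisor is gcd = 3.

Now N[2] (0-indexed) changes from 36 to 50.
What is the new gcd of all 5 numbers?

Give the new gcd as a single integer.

Numbers: [15, 24, 36, 6, 27], gcd = 3
Change: index 2, 36 -> 50
gcd of the OTHER numbers (without index 2): gcd([15, 24, 6, 27]) = 3
New gcd = gcd(g_others, new_val) = gcd(3, 50) = 1

Answer: 1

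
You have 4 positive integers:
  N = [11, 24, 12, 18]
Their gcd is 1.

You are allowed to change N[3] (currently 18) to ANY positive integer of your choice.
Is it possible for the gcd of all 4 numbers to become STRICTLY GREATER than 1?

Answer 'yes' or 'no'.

Current gcd = 1
gcd of all OTHER numbers (without N[3]=18): gcd([11, 24, 12]) = 1
The new gcd after any change is gcd(1, new_value).
This can be at most 1.
Since 1 = old gcd 1, the gcd can only stay the same or decrease.

Answer: no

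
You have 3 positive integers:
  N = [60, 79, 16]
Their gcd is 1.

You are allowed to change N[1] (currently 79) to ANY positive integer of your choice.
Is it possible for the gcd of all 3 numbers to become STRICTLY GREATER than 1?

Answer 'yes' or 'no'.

Current gcd = 1
gcd of all OTHER numbers (without N[1]=79): gcd([60, 16]) = 4
The new gcd after any change is gcd(4, new_value).
This can be at most 4.
Since 4 > old gcd 1, the gcd CAN increase (e.g., set N[1] = 4).

Answer: yes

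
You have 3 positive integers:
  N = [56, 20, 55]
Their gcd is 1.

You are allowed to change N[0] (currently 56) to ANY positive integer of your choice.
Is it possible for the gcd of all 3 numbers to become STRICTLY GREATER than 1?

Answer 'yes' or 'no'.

Current gcd = 1
gcd of all OTHER numbers (without N[0]=56): gcd([20, 55]) = 5
The new gcd after any change is gcd(5, new_value).
This can be at most 5.
Since 5 > old gcd 1, the gcd CAN increase (e.g., set N[0] = 5).

Answer: yes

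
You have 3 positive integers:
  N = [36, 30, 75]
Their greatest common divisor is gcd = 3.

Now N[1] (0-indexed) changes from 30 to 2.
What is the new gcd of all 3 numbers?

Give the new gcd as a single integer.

Numbers: [36, 30, 75], gcd = 3
Change: index 1, 30 -> 2
gcd of the OTHER numbers (without index 1): gcd([36, 75]) = 3
New gcd = gcd(g_others, new_val) = gcd(3, 2) = 1

Answer: 1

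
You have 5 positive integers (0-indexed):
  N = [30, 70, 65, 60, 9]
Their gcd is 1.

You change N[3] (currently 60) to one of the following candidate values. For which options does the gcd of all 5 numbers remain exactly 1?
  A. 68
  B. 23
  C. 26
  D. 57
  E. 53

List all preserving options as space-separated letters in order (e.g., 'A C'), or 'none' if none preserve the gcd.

Answer: A B C D E

Derivation:
Old gcd = 1; gcd of others (without N[3]) = 1
New gcd for candidate v: gcd(1, v). Preserves old gcd iff gcd(1, v) = 1.
  Option A: v=68, gcd(1,68)=1 -> preserves
  Option B: v=23, gcd(1,23)=1 -> preserves
  Option C: v=26, gcd(1,26)=1 -> preserves
  Option D: v=57, gcd(1,57)=1 -> preserves
  Option E: v=53, gcd(1,53)=1 -> preserves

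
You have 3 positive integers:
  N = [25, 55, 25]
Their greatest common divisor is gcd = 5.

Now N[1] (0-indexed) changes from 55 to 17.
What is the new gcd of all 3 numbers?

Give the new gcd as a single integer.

Numbers: [25, 55, 25], gcd = 5
Change: index 1, 55 -> 17
gcd of the OTHER numbers (without index 1): gcd([25, 25]) = 25
New gcd = gcd(g_others, new_val) = gcd(25, 17) = 1

Answer: 1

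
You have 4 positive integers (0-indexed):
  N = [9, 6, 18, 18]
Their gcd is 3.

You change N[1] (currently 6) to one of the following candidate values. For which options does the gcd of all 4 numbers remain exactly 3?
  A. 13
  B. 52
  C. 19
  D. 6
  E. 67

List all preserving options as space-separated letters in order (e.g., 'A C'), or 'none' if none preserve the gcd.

Answer: D

Derivation:
Old gcd = 3; gcd of others (without N[1]) = 9
New gcd for candidate v: gcd(9, v). Preserves old gcd iff gcd(9, v) = 3.
  Option A: v=13, gcd(9,13)=1 -> changes
  Option B: v=52, gcd(9,52)=1 -> changes
  Option C: v=19, gcd(9,19)=1 -> changes
  Option D: v=6, gcd(9,6)=3 -> preserves
  Option E: v=67, gcd(9,67)=1 -> changes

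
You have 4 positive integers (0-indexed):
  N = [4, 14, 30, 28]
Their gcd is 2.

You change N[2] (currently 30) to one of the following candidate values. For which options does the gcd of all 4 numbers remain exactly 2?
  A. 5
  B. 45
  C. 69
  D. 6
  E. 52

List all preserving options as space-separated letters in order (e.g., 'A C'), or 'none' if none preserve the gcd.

Old gcd = 2; gcd of others (without N[2]) = 2
New gcd for candidate v: gcd(2, v). Preserves old gcd iff gcd(2, v) = 2.
  Option A: v=5, gcd(2,5)=1 -> changes
  Option B: v=45, gcd(2,45)=1 -> changes
  Option C: v=69, gcd(2,69)=1 -> changes
  Option D: v=6, gcd(2,6)=2 -> preserves
  Option E: v=52, gcd(2,52)=2 -> preserves

Answer: D E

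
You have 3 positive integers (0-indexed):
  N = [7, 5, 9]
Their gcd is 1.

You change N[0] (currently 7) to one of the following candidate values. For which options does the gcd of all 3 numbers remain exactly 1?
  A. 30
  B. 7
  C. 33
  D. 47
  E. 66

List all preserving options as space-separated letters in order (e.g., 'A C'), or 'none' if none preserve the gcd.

Old gcd = 1; gcd of others (without N[0]) = 1
New gcd for candidate v: gcd(1, v). Preserves old gcd iff gcd(1, v) = 1.
  Option A: v=30, gcd(1,30)=1 -> preserves
  Option B: v=7, gcd(1,7)=1 -> preserves
  Option C: v=33, gcd(1,33)=1 -> preserves
  Option D: v=47, gcd(1,47)=1 -> preserves
  Option E: v=66, gcd(1,66)=1 -> preserves

Answer: A B C D E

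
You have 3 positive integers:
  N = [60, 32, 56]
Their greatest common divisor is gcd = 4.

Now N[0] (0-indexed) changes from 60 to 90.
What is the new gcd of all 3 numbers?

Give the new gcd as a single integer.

Answer: 2

Derivation:
Numbers: [60, 32, 56], gcd = 4
Change: index 0, 60 -> 90
gcd of the OTHER numbers (without index 0): gcd([32, 56]) = 8
New gcd = gcd(g_others, new_val) = gcd(8, 90) = 2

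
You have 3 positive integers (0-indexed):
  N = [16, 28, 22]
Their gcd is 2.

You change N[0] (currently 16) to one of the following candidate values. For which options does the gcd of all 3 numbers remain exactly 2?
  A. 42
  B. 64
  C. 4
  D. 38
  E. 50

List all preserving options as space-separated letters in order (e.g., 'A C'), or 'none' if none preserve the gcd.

Old gcd = 2; gcd of others (without N[0]) = 2
New gcd for candidate v: gcd(2, v). Preserves old gcd iff gcd(2, v) = 2.
  Option A: v=42, gcd(2,42)=2 -> preserves
  Option B: v=64, gcd(2,64)=2 -> preserves
  Option C: v=4, gcd(2,4)=2 -> preserves
  Option D: v=38, gcd(2,38)=2 -> preserves
  Option E: v=50, gcd(2,50)=2 -> preserves

Answer: A B C D E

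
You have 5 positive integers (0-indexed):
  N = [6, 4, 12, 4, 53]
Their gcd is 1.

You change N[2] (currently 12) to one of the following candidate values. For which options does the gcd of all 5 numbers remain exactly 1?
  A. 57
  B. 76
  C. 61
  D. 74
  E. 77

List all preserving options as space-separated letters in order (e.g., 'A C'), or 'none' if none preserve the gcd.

Old gcd = 1; gcd of others (without N[2]) = 1
New gcd for candidate v: gcd(1, v). Preserves old gcd iff gcd(1, v) = 1.
  Option A: v=57, gcd(1,57)=1 -> preserves
  Option B: v=76, gcd(1,76)=1 -> preserves
  Option C: v=61, gcd(1,61)=1 -> preserves
  Option D: v=74, gcd(1,74)=1 -> preserves
  Option E: v=77, gcd(1,77)=1 -> preserves

Answer: A B C D E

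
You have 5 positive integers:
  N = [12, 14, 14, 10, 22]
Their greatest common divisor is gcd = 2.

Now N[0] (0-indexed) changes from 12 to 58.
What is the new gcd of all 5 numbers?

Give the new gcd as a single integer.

Answer: 2

Derivation:
Numbers: [12, 14, 14, 10, 22], gcd = 2
Change: index 0, 12 -> 58
gcd of the OTHER numbers (without index 0): gcd([14, 14, 10, 22]) = 2
New gcd = gcd(g_others, new_val) = gcd(2, 58) = 2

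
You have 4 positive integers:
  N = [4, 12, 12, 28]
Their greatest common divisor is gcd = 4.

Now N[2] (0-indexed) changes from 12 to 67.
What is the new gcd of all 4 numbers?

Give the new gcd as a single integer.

Numbers: [4, 12, 12, 28], gcd = 4
Change: index 2, 12 -> 67
gcd of the OTHER numbers (without index 2): gcd([4, 12, 28]) = 4
New gcd = gcd(g_others, new_val) = gcd(4, 67) = 1

Answer: 1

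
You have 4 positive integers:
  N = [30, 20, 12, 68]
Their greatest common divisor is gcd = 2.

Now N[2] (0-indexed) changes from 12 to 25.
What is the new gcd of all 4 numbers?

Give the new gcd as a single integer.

Numbers: [30, 20, 12, 68], gcd = 2
Change: index 2, 12 -> 25
gcd of the OTHER numbers (without index 2): gcd([30, 20, 68]) = 2
New gcd = gcd(g_others, new_val) = gcd(2, 25) = 1

Answer: 1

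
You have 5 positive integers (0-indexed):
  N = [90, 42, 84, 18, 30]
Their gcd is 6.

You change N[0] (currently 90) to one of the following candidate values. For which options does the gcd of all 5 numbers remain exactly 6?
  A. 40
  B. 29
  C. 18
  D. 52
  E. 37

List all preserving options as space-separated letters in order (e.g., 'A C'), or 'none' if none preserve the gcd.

Answer: C

Derivation:
Old gcd = 6; gcd of others (without N[0]) = 6
New gcd for candidate v: gcd(6, v). Preserves old gcd iff gcd(6, v) = 6.
  Option A: v=40, gcd(6,40)=2 -> changes
  Option B: v=29, gcd(6,29)=1 -> changes
  Option C: v=18, gcd(6,18)=6 -> preserves
  Option D: v=52, gcd(6,52)=2 -> changes
  Option E: v=37, gcd(6,37)=1 -> changes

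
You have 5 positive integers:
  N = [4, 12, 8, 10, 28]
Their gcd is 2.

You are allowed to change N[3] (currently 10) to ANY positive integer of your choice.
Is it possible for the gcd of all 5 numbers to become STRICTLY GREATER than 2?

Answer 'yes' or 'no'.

Current gcd = 2
gcd of all OTHER numbers (without N[3]=10): gcd([4, 12, 8, 28]) = 4
The new gcd after any change is gcd(4, new_value).
This can be at most 4.
Since 4 > old gcd 2, the gcd CAN increase (e.g., set N[3] = 4).

Answer: yes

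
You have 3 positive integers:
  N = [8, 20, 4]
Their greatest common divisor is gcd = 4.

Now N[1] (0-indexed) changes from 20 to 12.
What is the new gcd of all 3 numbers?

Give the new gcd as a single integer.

Answer: 4

Derivation:
Numbers: [8, 20, 4], gcd = 4
Change: index 1, 20 -> 12
gcd of the OTHER numbers (without index 1): gcd([8, 4]) = 4
New gcd = gcd(g_others, new_val) = gcd(4, 12) = 4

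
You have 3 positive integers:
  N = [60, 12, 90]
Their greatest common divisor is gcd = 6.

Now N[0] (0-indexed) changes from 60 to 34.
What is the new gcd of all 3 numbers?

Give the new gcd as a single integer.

Answer: 2

Derivation:
Numbers: [60, 12, 90], gcd = 6
Change: index 0, 60 -> 34
gcd of the OTHER numbers (without index 0): gcd([12, 90]) = 6
New gcd = gcd(g_others, new_val) = gcd(6, 34) = 2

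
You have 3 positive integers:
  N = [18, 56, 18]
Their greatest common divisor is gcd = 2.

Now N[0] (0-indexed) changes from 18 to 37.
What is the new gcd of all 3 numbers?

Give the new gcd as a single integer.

Numbers: [18, 56, 18], gcd = 2
Change: index 0, 18 -> 37
gcd of the OTHER numbers (without index 0): gcd([56, 18]) = 2
New gcd = gcd(g_others, new_val) = gcd(2, 37) = 1

Answer: 1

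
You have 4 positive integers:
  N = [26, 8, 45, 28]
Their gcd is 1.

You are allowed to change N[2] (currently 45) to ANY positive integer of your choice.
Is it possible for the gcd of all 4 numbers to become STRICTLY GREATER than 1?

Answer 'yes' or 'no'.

Answer: yes

Derivation:
Current gcd = 1
gcd of all OTHER numbers (without N[2]=45): gcd([26, 8, 28]) = 2
The new gcd after any change is gcd(2, new_value).
This can be at most 2.
Since 2 > old gcd 1, the gcd CAN increase (e.g., set N[2] = 2).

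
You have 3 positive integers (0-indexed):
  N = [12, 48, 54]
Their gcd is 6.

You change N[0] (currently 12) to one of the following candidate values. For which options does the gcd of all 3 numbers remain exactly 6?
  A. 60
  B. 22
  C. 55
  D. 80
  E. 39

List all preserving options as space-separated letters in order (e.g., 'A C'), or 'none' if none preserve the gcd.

Answer: A

Derivation:
Old gcd = 6; gcd of others (without N[0]) = 6
New gcd for candidate v: gcd(6, v). Preserves old gcd iff gcd(6, v) = 6.
  Option A: v=60, gcd(6,60)=6 -> preserves
  Option B: v=22, gcd(6,22)=2 -> changes
  Option C: v=55, gcd(6,55)=1 -> changes
  Option D: v=80, gcd(6,80)=2 -> changes
  Option E: v=39, gcd(6,39)=3 -> changes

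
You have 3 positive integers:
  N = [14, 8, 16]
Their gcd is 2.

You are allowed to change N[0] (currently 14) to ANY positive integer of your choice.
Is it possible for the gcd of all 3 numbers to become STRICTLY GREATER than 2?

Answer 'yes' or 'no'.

Answer: yes

Derivation:
Current gcd = 2
gcd of all OTHER numbers (without N[0]=14): gcd([8, 16]) = 8
The new gcd after any change is gcd(8, new_value).
This can be at most 8.
Since 8 > old gcd 2, the gcd CAN increase (e.g., set N[0] = 8).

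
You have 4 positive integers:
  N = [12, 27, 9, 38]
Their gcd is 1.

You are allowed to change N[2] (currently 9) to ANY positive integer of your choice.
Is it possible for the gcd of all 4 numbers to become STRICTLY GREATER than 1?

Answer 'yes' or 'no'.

Answer: no

Derivation:
Current gcd = 1
gcd of all OTHER numbers (without N[2]=9): gcd([12, 27, 38]) = 1
The new gcd after any change is gcd(1, new_value).
This can be at most 1.
Since 1 = old gcd 1, the gcd can only stay the same or decrease.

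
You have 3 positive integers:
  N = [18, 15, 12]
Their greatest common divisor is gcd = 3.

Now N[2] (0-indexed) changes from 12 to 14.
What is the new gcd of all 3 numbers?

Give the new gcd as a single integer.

Numbers: [18, 15, 12], gcd = 3
Change: index 2, 12 -> 14
gcd of the OTHER numbers (without index 2): gcd([18, 15]) = 3
New gcd = gcd(g_others, new_val) = gcd(3, 14) = 1

Answer: 1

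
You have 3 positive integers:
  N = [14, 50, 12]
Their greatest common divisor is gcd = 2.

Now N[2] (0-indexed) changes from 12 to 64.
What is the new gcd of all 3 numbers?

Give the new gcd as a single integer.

Answer: 2

Derivation:
Numbers: [14, 50, 12], gcd = 2
Change: index 2, 12 -> 64
gcd of the OTHER numbers (without index 2): gcd([14, 50]) = 2
New gcd = gcd(g_others, new_val) = gcd(2, 64) = 2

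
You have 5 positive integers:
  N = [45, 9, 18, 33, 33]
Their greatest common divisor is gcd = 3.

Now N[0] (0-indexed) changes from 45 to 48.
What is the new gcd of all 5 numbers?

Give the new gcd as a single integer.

Numbers: [45, 9, 18, 33, 33], gcd = 3
Change: index 0, 45 -> 48
gcd of the OTHER numbers (without index 0): gcd([9, 18, 33, 33]) = 3
New gcd = gcd(g_others, new_val) = gcd(3, 48) = 3

Answer: 3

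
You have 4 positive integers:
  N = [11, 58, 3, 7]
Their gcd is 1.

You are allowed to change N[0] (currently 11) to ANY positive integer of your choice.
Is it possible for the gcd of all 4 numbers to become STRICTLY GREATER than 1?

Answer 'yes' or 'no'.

Current gcd = 1
gcd of all OTHER numbers (without N[0]=11): gcd([58, 3, 7]) = 1
The new gcd after any change is gcd(1, new_value).
This can be at most 1.
Since 1 = old gcd 1, the gcd can only stay the same or decrease.

Answer: no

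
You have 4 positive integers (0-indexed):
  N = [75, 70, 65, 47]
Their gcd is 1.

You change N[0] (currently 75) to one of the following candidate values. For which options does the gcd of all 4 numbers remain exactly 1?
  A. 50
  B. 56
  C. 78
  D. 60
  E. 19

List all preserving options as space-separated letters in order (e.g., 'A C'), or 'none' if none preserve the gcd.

Answer: A B C D E

Derivation:
Old gcd = 1; gcd of others (without N[0]) = 1
New gcd for candidate v: gcd(1, v). Preserves old gcd iff gcd(1, v) = 1.
  Option A: v=50, gcd(1,50)=1 -> preserves
  Option B: v=56, gcd(1,56)=1 -> preserves
  Option C: v=78, gcd(1,78)=1 -> preserves
  Option D: v=60, gcd(1,60)=1 -> preserves
  Option E: v=19, gcd(1,19)=1 -> preserves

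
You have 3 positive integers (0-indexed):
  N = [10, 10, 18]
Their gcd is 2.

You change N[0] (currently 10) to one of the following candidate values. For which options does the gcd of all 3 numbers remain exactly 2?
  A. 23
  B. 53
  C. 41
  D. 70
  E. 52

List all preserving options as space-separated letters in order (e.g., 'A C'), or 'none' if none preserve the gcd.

Old gcd = 2; gcd of others (without N[0]) = 2
New gcd for candidate v: gcd(2, v). Preserves old gcd iff gcd(2, v) = 2.
  Option A: v=23, gcd(2,23)=1 -> changes
  Option B: v=53, gcd(2,53)=1 -> changes
  Option C: v=41, gcd(2,41)=1 -> changes
  Option D: v=70, gcd(2,70)=2 -> preserves
  Option E: v=52, gcd(2,52)=2 -> preserves

Answer: D E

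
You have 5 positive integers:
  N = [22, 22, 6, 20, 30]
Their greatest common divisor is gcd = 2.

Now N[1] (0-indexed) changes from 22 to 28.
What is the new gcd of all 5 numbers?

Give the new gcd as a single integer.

Answer: 2

Derivation:
Numbers: [22, 22, 6, 20, 30], gcd = 2
Change: index 1, 22 -> 28
gcd of the OTHER numbers (without index 1): gcd([22, 6, 20, 30]) = 2
New gcd = gcd(g_others, new_val) = gcd(2, 28) = 2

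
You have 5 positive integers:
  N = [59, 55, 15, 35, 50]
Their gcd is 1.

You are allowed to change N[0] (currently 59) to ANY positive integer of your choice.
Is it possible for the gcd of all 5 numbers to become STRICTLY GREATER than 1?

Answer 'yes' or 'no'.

Current gcd = 1
gcd of all OTHER numbers (without N[0]=59): gcd([55, 15, 35, 50]) = 5
The new gcd after any change is gcd(5, new_value).
This can be at most 5.
Since 5 > old gcd 1, the gcd CAN increase (e.g., set N[0] = 5).

Answer: yes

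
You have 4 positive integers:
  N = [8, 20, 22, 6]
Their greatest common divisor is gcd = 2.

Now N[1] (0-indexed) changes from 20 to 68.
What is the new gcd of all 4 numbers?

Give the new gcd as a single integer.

Numbers: [8, 20, 22, 6], gcd = 2
Change: index 1, 20 -> 68
gcd of the OTHER numbers (without index 1): gcd([8, 22, 6]) = 2
New gcd = gcd(g_others, new_val) = gcd(2, 68) = 2

Answer: 2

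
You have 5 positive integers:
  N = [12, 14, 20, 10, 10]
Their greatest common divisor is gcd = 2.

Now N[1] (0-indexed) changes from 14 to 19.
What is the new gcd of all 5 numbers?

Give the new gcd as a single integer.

Numbers: [12, 14, 20, 10, 10], gcd = 2
Change: index 1, 14 -> 19
gcd of the OTHER numbers (without index 1): gcd([12, 20, 10, 10]) = 2
New gcd = gcd(g_others, new_val) = gcd(2, 19) = 1

Answer: 1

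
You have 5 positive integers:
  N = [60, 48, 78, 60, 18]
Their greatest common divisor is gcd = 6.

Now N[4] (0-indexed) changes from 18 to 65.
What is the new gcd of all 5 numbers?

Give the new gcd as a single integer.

Answer: 1

Derivation:
Numbers: [60, 48, 78, 60, 18], gcd = 6
Change: index 4, 18 -> 65
gcd of the OTHER numbers (without index 4): gcd([60, 48, 78, 60]) = 6
New gcd = gcd(g_others, new_val) = gcd(6, 65) = 1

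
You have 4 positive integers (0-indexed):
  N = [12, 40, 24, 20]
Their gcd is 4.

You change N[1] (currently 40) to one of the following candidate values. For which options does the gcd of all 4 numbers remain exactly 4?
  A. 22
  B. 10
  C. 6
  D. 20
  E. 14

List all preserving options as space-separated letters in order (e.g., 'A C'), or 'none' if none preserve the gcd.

Answer: D

Derivation:
Old gcd = 4; gcd of others (without N[1]) = 4
New gcd for candidate v: gcd(4, v). Preserves old gcd iff gcd(4, v) = 4.
  Option A: v=22, gcd(4,22)=2 -> changes
  Option B: v=10, gcd(4,10)=2 -> changes
  Option C: v=6, gcd(4,6)=2 -> changes
  Option D: v=20, gcd(4,20)=4 -> preserves
  Option E: v=14, gcd(4,14)=2 -> changes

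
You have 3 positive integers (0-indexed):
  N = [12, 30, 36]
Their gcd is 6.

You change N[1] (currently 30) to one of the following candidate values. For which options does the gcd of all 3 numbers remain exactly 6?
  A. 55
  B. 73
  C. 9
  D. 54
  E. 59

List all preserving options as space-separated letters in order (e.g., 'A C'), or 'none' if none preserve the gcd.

Answer: D

Derivation:
Old gcd = 6; gcd of others (without N[1]) = 12
New gcd for candidate v: gcd(12, v). Preserves old gcd iff gcd(12, v) = 6.
  Option A: v=55, gcd(12,55)=1 -> changes
  Option B: v=73, gcd(12,73)=1 -> changes
  Option C: v=9, gcd(12,9)=3 -> changes
  Option D: v=54, gcd(12,54)=6 -> preserves
  Option E: v=59, gcd(12,59)=1 -> changes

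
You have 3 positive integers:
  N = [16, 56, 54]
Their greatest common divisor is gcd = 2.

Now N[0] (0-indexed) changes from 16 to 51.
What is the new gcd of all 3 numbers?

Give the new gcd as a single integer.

Numbers: [16, 56, 54], gcd = 2
Change: index 0, 16 -> 51
gcd of the OTHER numbers (without index 0): gcd([56, 54]) = 2
New gcd = gcd(g_others, new_val) = gcd(2, 51) = 1

Answer: 1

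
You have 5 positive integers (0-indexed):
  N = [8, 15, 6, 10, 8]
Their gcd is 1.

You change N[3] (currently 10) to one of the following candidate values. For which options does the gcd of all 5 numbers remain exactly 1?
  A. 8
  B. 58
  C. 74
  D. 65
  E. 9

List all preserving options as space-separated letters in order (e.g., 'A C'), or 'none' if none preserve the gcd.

Old gcd = 1; gcd of others (without N[3]) = 1
New gcd for candidate v: gcd(1, v). Preserves old gcd iff gcd(1, v) = 1.
  Option A: v=8, gcd(1,8)=1 -> preserves
  Option B: v=58, gcd(1,58)=1 -> preserves
  Option C: v=74, gcd(1,74)=1 -> preserves
  Option D: v=65, gcd(1,65)=1 -> preserves
  Option E: v=9, gcd(1,9)=1 -> preserves

Answer: A B C D E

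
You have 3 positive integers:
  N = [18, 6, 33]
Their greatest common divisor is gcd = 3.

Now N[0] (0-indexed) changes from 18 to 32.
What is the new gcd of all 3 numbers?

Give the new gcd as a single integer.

Numbers: [18, 6, 33], gcd = 3
Change: index 0, 18 -> 32
gcd of the OTHER numbers (without index 0): gcd([6, 33]) = 3
New gcd = gcd(g_others, new_val) = gcd(3, 32) = 1

Answer: 1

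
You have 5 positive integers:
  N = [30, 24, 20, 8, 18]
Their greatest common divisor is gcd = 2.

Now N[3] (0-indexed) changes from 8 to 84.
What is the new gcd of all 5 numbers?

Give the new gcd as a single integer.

Numbers: [30, 24, 20, 8, 18], gcd = 2
Change: index 3, 8 -> 84
gcd of the OTHER numbers (without index 3): gcd([30, 24, 20, 18]) = 2
New gcd = gcd(g_others, new_val) = gcd(2, 84) = 2

Answer: 2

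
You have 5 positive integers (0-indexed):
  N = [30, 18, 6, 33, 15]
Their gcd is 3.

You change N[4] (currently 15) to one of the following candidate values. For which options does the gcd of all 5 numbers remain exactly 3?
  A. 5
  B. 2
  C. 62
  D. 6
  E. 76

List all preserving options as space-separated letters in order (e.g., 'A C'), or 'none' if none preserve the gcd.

Answer: D

Derivation:
Old gcd = 3; gcd of others (without N[4]) = 3
New gcd for candidate v: gcd(3, v). Preserves old gcd iff gcd(3, v) = 3.
  Option A: v=5, gcd(3,5)=1 -> changes
  Option B: v=2, gcd(3,2)=1 -> changes
  Option C: v=62, gcd(3,62)=1 -> changes
  Option D: v=6, gcd(3,6)=3 -> preserves
  Option E: v=76, gcd(3,76)=1 -> changes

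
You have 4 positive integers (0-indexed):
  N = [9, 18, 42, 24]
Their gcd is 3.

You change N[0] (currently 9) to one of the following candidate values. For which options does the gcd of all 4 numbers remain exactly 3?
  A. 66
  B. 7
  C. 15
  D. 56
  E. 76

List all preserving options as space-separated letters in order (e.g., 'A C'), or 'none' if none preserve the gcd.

Answer: C

Derivation:
Old gcd = 3; gcd of others (without N[0]) = 6
New gcd for candidate v: gcd(6, v). Preserves old gcd iff gcd(6, v) = 3.
  Option A: v=66, gcd(6,66)=6 -> changes
  Option B: v=7, gcd(6,7)=1 -> changes
  Option C: v=15, gcd(6,15)=3 -> preserves
  Option D: v=56, gcd(6,56)=2 -> changes
  Option E: v=76, gcd(6,76)=2 -> changes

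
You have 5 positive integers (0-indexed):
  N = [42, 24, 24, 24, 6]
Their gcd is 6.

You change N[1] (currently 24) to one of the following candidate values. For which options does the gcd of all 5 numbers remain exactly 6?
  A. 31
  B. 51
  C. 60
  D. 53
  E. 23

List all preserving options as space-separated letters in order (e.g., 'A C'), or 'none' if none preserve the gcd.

Answer: C

Derivation:
Old gcd = 6; gcd of others (without N[1]) = 6
New gcd for candidate v: gcd(6, v). Preserves old gcd iff gcd(6, v) = 6.
  Option A: v=31, gcd(6,31)=1 -> changes
  Option B: v=51, gcd(6,51)=3 -> changes
  Option C: v=60, gcd(6,60)=6 -> preserves
  Option D: v=53, gcd(6,53)=1 -> changes
  Option E: v=23, gcd(6,23)=1 -> changes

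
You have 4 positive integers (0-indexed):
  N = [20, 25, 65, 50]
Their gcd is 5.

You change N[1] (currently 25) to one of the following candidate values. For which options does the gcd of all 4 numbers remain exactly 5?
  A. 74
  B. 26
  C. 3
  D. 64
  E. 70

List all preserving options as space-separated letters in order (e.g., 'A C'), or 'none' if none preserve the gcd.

Answer: E

Derivation:
Old gcd = 5; gcd of others (without N[1]) = 5
New gcd for candidate v: gcd(5, v). Preserves old gcd iff gcd(5, v) = 5.
  Option A: v=74, gcd(5,74)=1 -> changes
  Option B: v=26, gcd(5,26)=1 -> changes
  Option C: v=3, gcd(5,3)=1 -> changes
  Option D: v=64, gcd(5,64)=1 -> changes
  Option E: v=70, gcd(5,70)=5 -> preserves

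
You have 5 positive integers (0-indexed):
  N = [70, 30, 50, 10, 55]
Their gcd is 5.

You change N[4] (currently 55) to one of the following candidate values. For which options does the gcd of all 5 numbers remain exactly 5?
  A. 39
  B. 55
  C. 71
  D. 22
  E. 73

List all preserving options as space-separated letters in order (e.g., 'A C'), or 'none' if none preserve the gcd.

Old gcd = 5; gcd of others (without N[4]) = 10
New gcd for candidate v: gcd(10, v). Preserves old gcd iff gcd(10, v) = 5.
  Option A: v=39, gcd(10,39)=1 -> changes
  Option B: v=55, gcd(10,55)=5 -> preserves
  Option C: v=71, gcd(10,71)=1 -> changes
  Option D: v=22, gcd(10,22)=2 -> changes
  Option E: v=73, gcd(10,73)=1 -> changes

Answer: B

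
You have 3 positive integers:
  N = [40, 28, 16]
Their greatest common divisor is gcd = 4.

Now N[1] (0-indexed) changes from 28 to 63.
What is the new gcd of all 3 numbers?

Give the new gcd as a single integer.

Answer: 1

Derivation:
Numbers: [40, 28, 16], gcd = 4
Change: index 1, 28 -> 63
gcd of the OTHER numbers (without index 1): gcd([40, 16]) = 8
New gcd = gcd(g_others, new_val) = gcd(8, 63) = 1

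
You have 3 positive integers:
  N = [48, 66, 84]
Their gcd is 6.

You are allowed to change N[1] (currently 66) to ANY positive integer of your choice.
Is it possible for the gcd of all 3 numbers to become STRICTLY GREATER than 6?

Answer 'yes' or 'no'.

Current gcd = 6
gcd of all OTHER numbers (without N[1]=66): gcd([48, 84]) = 12
The new gcd after any change is gcd(12, new_value).
This can be at most 12.
Since 12 > old gcd 6, the gcd CAN increase (e.g., set N[1] = 12).

Answer: yes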